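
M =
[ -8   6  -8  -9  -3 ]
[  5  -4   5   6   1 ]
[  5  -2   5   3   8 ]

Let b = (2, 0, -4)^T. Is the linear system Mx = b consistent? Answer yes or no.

no

Row reduce the augmented matrix [M | b].
R2 ← R2 + (5/8)·R1: [0, -1/4, 0, 3/8, -7/8, 5/4]
R3 ← R3 + (5/8)·R1: [0, 7/4, 0, -21/8, 49/8, -11/4]
R3 ← R3 + (7)·R2: [0, 0, 0, 0, 0, 6]
The echelon form has 3 nonzero rows; the last pivot sits in the augmented column, so rank(M) = 2 but rank([M|b]) = 3.
Since the ranks differ, the system is inconsistent.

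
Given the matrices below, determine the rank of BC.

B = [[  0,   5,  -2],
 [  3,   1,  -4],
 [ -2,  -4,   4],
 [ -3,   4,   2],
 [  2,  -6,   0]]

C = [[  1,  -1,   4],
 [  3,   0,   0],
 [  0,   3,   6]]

2

First compute BC:
[[ 15,  -6, -12],
 [  6, -15, -12],
 [-14,  14,  16],
 [  9,   9,   0],
 [-16,  -2,   8]]
Now row reduce the product.
R2 ← R2 − (2/5)·R1: [0, -63/5, -36/5]
R3 ← R3 + (14/15)·R1: [0, 42/5, 24/5]
R4 ← R4 − (3/5)·R1: [0, 63/5, 36/5]
R5 ← R5 + (16/15)·R1: [0, -42/5, -24/5]
R3 ← R3 + (2/3)·R2: [0, 0, 0]
R4 ← R4 + R2: [0, 0, 0]
R5 ← R5 − (2/3)·R2: [0, 0, 0]
2 nonzero rows, so rank(BC) = 2.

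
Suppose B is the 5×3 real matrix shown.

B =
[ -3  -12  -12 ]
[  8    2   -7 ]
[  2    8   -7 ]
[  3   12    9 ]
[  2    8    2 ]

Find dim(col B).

3

Row reduce to echelon form.
R2 ← R2 + (8/3)·R1: [0, -30, -39]
R3 ← R3 + (2/3)·R1: [0, 0, -15]
R4 ← R4 + R1: [0, 0, -3]
R5 ← R5 + (2/3)·R1: [0, 0, -6]
R4 ← R4 − (1/5)·R3: [0, 0, 0]
R5 ← R5 − (2/5)·R3: [0, 0, 0]
Echelon form has 3 nonzero rows, so rank(B) = 3.
The column space has dimension equal to the rank: 3.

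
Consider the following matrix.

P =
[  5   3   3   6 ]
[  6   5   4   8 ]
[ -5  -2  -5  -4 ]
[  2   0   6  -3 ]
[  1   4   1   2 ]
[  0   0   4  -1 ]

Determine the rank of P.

Row reduce to echelon form.
R2 ← R2 − (6/5)·R1: [0, 7/5, 2/5, 4/5]
R3 ← R3 + R1: [0, 1, -2, 2]
R4 ← R4 − (2/5)·R1: [0, -6/5, 24/5, -27/5]
R5 ← R5 − (1/5)·R1: [0, 17/5, 2/5, 4/5]
R3 ← R3 − (5/7)·R2: [0, 0, -16/7, 10/7]
R4 ← R4 + (6/7)·R2: [0, 0, 36/7, -33/7]
R5 ← R5 − (17/7)·R2: [0, 0, -4/7, -8/7]
R4 ← R4 + (9/4)·R3: [0, 0, 0, -3/2]
R5 ← R5 − (1/4)·R3: [0, 0, 0, -3/2]
R6 ← R6 + (7/4)·R3: [0, 0, 0, 3/2]
R5 ← R5 − R4: [0, 0, 0, 0]
R6 ← R6 + R4: [0, 0, 0, 0]
Echelon form has 4 nonzero rows, so rank(P) = 4.

4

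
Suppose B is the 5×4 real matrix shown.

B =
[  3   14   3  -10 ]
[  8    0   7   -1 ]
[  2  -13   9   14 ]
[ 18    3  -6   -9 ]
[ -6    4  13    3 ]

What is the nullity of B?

Row reduce to echelon form.
R2 ← R2 − (8/3)·R1: [0, -112/3, -1, 77/3]
R3 ← R3 − (2/3)·R1: [0, -67/3, 7, 62/3]
R4 ← R4 − (6)·R1: [0, -81, -24, 51]
R5 ← R5 + (2)·R1: [0, 32, 19, -17]
R3 ← R3 − (67/112)·R2: [0, 0, 851/112, 85/16]
R4 ← R4 − (243/112)·R2: [0, 0, -2445/112, -75/16]
R5 ← R5 + (6/7)·R2: [0, 0, 127/7, 5]
R4 ← R4 + (2445/851)·R3: [0, 0, 0, 9000/851]
R5 ← R5 − (2032/851)·R3: [0, 0, 0, -6540/851]
R5 ← R5 + (109/150)·R4: [0, 0, 0, 0]
4 nonzero rows, so rank(B) = 4.
B has 4 columns; by rank–nullity, nullity = 4 − 4 = 0.

0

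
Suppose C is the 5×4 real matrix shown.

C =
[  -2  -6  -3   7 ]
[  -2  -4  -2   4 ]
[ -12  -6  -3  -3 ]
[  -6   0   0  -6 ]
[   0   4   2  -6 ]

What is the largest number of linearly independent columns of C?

Row reduce to echelon form.
R2 ← R2 − R1: [0, 2, 1, -3]
R3 ← R3 − (6)·R1: [0, 30, 15, -45]
R4 ← R4 − (3)·R1: [0, 18, 9, -27]
R3 ← R3 − (15)·R2: [0, 0, 0, 0]
R4 ← R4 − (9)·R2: [0, 0, 0, 0]
R5 ← R5 − (2)·R2: [0, 0, 0, 0]
Echelon form has 2 nonzero rows, so rank(C) = 2.
The rank gives the maximum number of linearly independent columns: 2.

2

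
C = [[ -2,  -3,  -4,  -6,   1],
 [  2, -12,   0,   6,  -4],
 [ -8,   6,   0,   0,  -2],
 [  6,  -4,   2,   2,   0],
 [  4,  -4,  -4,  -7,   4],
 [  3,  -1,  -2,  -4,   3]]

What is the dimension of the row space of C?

Row reduce to echelon form.
R2 ← R2 + R1: [0, -15, -4, 0, -3]
R3 ← R3 − (4)·R1: [0, 18, 16, 24, -6]
R4 ← R4 + (3)·R1: [0, -13, -10, -16, 3]
R5 ← R5 + (2)·R1: [0, -10, -12, -19, 6]
R6 ← R6 + (3/2)·R1: [0, -11/2, -8, -13, 9/2]
R3 ← R3 + (6/5)·R2: [0, 0, 56/5, 24, -48/5]
R4 ← R4 − (13/15)·R2: [0, 0, -98/15, -16, 28/5]
R5 ← R5 − (2/3)·R2: [0, 0, -28/3, -19, 8]
R6 ← R6 − (11/30)·R2: [0, 0, -98/15, -13, 28/5]
R4 ← R4 + (7/12)·R3: [0, 0, 0, -2, 0]
R5 ← R5 + (5/6)·R3: [0, 0, 0, 1, 0]
R6 ← R6 + (7/12)·R3: [0, 0, 0, 1, 0]
R5 ← R5 + (1/2)·R4: [0, 0, 0, 0, 0]
R6 ← R6 + (1/2)·R4: [0, 0, 0, 0, 0]
Echelon form has 4 nonzero rows, so rank(C) = 4.
The row space has dimension equal to the rank: 4.

4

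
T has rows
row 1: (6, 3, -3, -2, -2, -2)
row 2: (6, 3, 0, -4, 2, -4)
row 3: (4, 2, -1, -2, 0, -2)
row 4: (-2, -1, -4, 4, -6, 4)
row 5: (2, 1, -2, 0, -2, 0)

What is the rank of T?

2

Row reduce to echelon form.
R2 ← R2 − R1: [0, 0, 3, -2, 4, -2]
R3 ← R3 − (2/3)·R1: [0, 0, 1, -2/3, 4/3, -2/3]
R4 ← R4 + (1/3)·R1: [0, 0, -5, 10/3, -20/3, 10/3]
R5 ← R5 − (1/3)·R1: [0, 0, -1, 2/3, -4/3, 2/3]
R3 ← R3 − (1/3)·R2: [0, 0, 0, 0, 0, 0]
R4 ← R4 + (5/3)·R2: [0, 0, 0, 0, 0, 0]
R5 ← R5 + (1/3)·R2: [0, 0, 0, 0, 0, 0]
Echelon form has 2 nonzero rows, so rank(T) = 2.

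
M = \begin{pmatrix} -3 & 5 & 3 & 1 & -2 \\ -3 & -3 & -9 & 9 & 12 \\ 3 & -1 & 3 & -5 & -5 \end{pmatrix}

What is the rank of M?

Row reduce to echelon form.
R2 ← R2 − R1: [0, -8, -12, 8, 14]
R3 ← R3 + R1: [0, 4, 6, -4, -7]
R3 ← R3 + (1/2)·R2: [0, 0, 0, 0, 0]
Echelon form has 2 nonzero rows, so rank(M) = 2.

2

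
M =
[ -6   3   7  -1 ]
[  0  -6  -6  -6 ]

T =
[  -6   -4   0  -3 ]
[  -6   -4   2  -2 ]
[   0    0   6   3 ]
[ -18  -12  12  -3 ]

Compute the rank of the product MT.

First compute MT:
[[ 36,  24,  36,  36],
 [144,  96, -120,  12]]
Now row reduce the product.
R2 ← R2 − (4)·R1: [0, 0, -264, -132]
2 nonzero rows, so rank(MT) = 2.

2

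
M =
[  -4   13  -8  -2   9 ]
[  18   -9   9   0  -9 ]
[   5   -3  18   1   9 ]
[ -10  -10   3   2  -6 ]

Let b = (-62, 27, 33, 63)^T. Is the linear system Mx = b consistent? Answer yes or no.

Row reduce the augmented matrix [M | b].
R2 ← R2 + (9/2)·R1: [0, 99/2, -27, -9, 63/2, -252]
R3 ← R3 + (5/4)·R1: [0, 53/4, 8, -3/2, 81/4, -89/2]
R4 ← R4 − (5/2)·R1: [0, -85/2, 23, 7, -57/2, 218]
R3 ← R3 − (53/198)·R2: [0, 0, 335/22, 10/11, 130/11, 505/22]
R4 ← R4 + (85/99)·R2: [0, 0, -2/11, -8/11, -16/11, 18/11]
R4 ← R4 + (4/335)·R3: [0, 0, 0, -48/67, -88/67, 128/67]
The echelon form has 4 nonzero rows, and every pivot lies in the first 5 columns, so rank(M) = rank([M|b]) = 4.
The system is consistent.

yes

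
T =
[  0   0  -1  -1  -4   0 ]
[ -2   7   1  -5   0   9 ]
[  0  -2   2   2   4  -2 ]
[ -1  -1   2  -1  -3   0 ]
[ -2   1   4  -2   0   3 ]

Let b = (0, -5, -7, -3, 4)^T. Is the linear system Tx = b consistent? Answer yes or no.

Row reduce the augmented matrix [T | b].
Swap R1 ↔ R2
R4 ← R4 − (1/2)·R1: [0, -9/2, 3/2, 3/2, -3, -9/2, -1/2]
R5 ← R5 − R1: [0, -6, 3, 3, 0, -6, 9]
Swap R2 ↔ R3
R4 ← R4 − (9/4)·R2: [0, 0, -3, -3, -12, 0, 61/4]
R5 ← R5 − (3)·R2: [0, 0, -3, -3, -12, 0, 30]
R4 ← R4 − (3)·R3: [0, 0, 0, 0, 0, 0, 61/4]
R5 ← R5 − (3)·R3: [0, 0, 0, 0, 0, 0, 30]
R5 ← R5 − (120/61)·R4: [0, 0, 0, 0, 0, 0, 0]
The echelon form has 4 nonzero rows; the last pivot sits in the augmented column, so rank(T) = 3 but rank([T|b]) = 4.
Since the ranks differ, the system is inconsistent.

no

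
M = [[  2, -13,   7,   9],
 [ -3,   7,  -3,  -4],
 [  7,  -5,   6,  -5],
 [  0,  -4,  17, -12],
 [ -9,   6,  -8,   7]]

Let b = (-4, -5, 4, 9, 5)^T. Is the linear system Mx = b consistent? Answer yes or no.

Row reduce the augmented matrix [M | b].
R2 ← R2 + (3/2)·R1: [0, -25/2, 15/2, 19/2, -11]
R3 ← R3 − (7/2)·R1: [0, 81/2, -37/2, -73/2, 18]
R5 ← R5 + (9/2)·R1: [0, -105/2, 47/2, 95/2, -13]
R3 ← R3 + (81/25)·R2: [0, 0, 29/5, -143/25, -441/25]
R4 ← R4 − (8/25)·R2: [0, 0, 73/5, -376/25, 313/25]
R5 ← R5 − (21/5)·R2: [0, 0, -8, 38/5, 166/5]
R4 ← R4 − (73/29)·R3: [0, 0, 0, -93/145, 8254/145]
R5 ← R5 + (40/29)·R3: [0, 0, 0, -42/145, 1286/145]
R5 ← R5 − (14/31)·R4: [0, 0, 0, 0, -522/31]
The echelon form has 5 nonzero rows; the last pivot sits in the augmented column, so rank(M) = 4 but rank([M|b]) = 5.
Since the ranks differ, the system is inconsistent.

no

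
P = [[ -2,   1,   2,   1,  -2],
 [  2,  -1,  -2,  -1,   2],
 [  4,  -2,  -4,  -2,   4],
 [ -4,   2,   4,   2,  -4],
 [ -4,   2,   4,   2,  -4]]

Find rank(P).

Row reduce to echelon form.
R2 ← R2 + R1: [0, 0, 0, 0, 0]
R3 ← R3 + (2)·R1: [0, 0, 0, 0, 0]
R4 ← R4 − (2)·R1: [0, 0, 0, 0, 0]
R5 ← R5 − (2)·R1: [0, 0, 0, 0, 0]
Echelon form has 1 nonzero row, so rank(P) = 1.

1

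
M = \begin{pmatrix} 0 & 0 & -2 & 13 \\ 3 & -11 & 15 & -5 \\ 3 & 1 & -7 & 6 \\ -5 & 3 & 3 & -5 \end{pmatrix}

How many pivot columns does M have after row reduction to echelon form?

Row reduce to echelon form.
Swap R1 ↔ R2
R3 ← R3 − R1: [0, 12, -22, 11]
R4 ← R4 + (5/3)·R1: [0, -46/3, 28, -40/3]
Swap R2 ↔ R3
R4 ← R4 + (23/18)·R2: [0, 0, -1/9, 13/18]
R4 ← R4 − (1/18)·R3: [0, 0, 0, 0]
Echelon form has 3 nonzero rows, so rank(M) = 3.
Each nonzero row contributes one pivot column: 3 pivot columns.

3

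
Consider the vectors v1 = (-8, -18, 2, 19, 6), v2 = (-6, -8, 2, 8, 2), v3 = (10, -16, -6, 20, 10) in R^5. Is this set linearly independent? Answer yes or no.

Form the matrix with these vectors as rows and row reduce.
R2 ← R2 − (3/4)·R1: [0, 11/2, 1/2, -25/4, -5/2]
R3 ← R3 + (5/4)·R1: [0, -77/2, -7/2, 175/4, 35/2]
R3 ← R3 + (7)·R2: [0, 0, 0, 0, 0]
2 nonzero rows, so the 3 vectors span a space of dimension 2.
Since 2 < 3, the vectors are linearly dependent.

no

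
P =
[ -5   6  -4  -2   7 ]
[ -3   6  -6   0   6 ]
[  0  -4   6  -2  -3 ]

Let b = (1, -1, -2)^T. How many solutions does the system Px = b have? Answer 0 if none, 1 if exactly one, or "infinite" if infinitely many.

Row reduce the augmented matrix [P | b].
R2 ← R2 − (3/5)·R1: [0, 12/5, -18/5, 6/5, 9/5, -8/5]
R3 ← R3 + (5/3)·R2: [0, 0, 0, 0, 0, -14/3]
The echelon form has 3 nonzero rows; the last pivot sits in the augmented column, so rank(P) = 2 but rank([P|b]) = 3.
Since the ranks differ, the system is inconsistent.
It has no solutions.

0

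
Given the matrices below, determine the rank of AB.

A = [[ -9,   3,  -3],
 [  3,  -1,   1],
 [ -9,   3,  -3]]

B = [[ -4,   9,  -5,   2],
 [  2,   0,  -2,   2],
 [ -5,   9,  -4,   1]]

1

First compute AB:
[[ 57, -108,  51, -15],
 [-19,  36, -17,   5],
 [ 57, -108,  51, -15]]
Now row reduce the product.
R2 ← R2 + (1/3)·R1: [0, 0, 0, 0]
R3 ← R3 − R1: [0, 0, 0, 0]
1 nonzero row, so rank(AB) = 1.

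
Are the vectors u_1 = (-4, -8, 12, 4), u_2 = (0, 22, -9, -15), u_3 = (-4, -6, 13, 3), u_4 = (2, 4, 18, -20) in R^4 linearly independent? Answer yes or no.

Form the matrix with these vectors as rows and row reduce.
R3 ← R3 − R1: [0, 2, 1, -1]
R4 ← R4 + (1/2)·R1: [0, 0, 24, -18]
R3 ← R3 − (1/11)·R2: [0, 0, 20/11, 4/11]
R4 ← R4 − (66/5)·R3: [0, 0, 0, -114/5]
4 nonzero rows, so the 4 vectors span a space of dimension 4.
Since 4 = 4, the vectors are linearly independent.

yes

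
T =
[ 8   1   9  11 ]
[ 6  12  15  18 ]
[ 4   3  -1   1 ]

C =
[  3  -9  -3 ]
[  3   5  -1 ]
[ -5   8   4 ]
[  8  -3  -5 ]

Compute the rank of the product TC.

2

First compute TC:
[[ 70, -28, -44],
 [123,  72, -60],
 [ 34, -32, -24]]
Now row reduce the product.
R2 ← R2 − (123/70)·R1: [0, 606/5, 606/35]
R3 ← R3 − (17/35)·R1: [0, -92/5, -92/35]
R3 ← R3 + (46/303)·R2: [0, 0, 0]
2 nonzero rows, so rank(TC) = 2.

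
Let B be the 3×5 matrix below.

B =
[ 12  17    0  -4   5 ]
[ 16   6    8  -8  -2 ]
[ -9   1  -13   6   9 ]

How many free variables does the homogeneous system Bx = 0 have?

2

Row reduce to echelon form.
R2 ← R2 − (4/3)·R1: [0, -50/3, 8, -8/3, -26/3]
R3 ← R3 + (3/4)·R1: [0, 55/4, -13, 3, 51/4]
R3 ← R3 + (33/40)·R2: [0, 0, -32/5, 4/5, 28/5]
3 nonzero rows, so rank(B) = 3.
B has 5 columns; by rank–nullity, nullity = 5 − 3 = 2.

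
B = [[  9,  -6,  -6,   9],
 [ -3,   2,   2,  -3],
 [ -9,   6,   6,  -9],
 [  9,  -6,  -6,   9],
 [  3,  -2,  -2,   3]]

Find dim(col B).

Row reduce to echelon form.
R2 ← R2 + (1/3)·R1: [0, 0, 0, 0]
R3 ← R3 + R1: [0, 0, 0, 0]
R4 ← R4 − R1: [0, 0, 0, 0]
R5 ← R5 − (1/3)·R1: [0, 0, 0, 0]
Echelon form has 1 nonzero row, so rank(B) = 1.
The column space has dimension equal to the rank: 1.

1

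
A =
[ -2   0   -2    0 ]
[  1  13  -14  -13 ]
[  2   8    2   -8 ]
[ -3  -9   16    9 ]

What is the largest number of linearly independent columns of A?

Row reduce to echelon form.
R2 ← R2 + (1/2)·R1: [0, 13, -15, -13]
R3 ← R3 + R1: [0, 8, 0, -8]
R4 ← R4 − (3/2)·R1: [0, -9, 19, 9]
R3 ← R3 − (8/13)·R2: [0, 0, 120/13, 0]
R4 ← R4 + (9/13)·R2: [0, 0, 112/13, 0]
R4 ← R4 − (14/15)·R3: [0, 0, 0, 0]
Echelon form has 3 nonzero rows, so rank(A) = 3.
The rank gives the maximum number of linearly independent columns: 3.

3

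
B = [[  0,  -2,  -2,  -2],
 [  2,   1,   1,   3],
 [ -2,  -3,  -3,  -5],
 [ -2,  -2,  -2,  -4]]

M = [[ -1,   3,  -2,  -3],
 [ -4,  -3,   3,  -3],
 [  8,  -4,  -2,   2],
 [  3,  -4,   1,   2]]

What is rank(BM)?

First compute BM:
[[-14,  22,  -4,  -2],
 [ 11, -13,   0,  -1],
 [-25,  35,  -4,  -1],
 [-18,  24,  -2,   0]]
Now row reduce the product.
R2 ← R2 + (11/14)·R1: [0, 30/7, -22/7, -18/7]
R3 ← R3 − (25/14)·R1: [0, -30/7, 22/7, 18/7]
R4 ← R4 − (9/7)·R1: [0, -30/7, 22/7, 18/7]
R3 ← R3 + R2: [0, 0, 0, 0]
R4 ← R4 + R2: [0, 0, 0, 0]
2 nonzero rows, so rank(BM) = 2.

2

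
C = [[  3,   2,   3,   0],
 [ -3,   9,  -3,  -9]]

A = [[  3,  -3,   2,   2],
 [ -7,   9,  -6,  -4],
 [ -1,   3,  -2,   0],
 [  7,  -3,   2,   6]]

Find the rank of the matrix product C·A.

2

First compute CA:
[[ -8,  18, -12,  -2],
 [-132, 108, -72, -96]]
Now row reduce the product.
R2 ← R2 − (33/2)·R1: [0, -189, 126, -63]
2 nonzero rows, so rank(CA) = 2.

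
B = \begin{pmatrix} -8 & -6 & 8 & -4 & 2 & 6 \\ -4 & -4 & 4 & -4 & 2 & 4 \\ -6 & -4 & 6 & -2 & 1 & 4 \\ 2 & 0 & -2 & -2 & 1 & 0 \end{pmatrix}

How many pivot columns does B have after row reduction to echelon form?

Row reduce to echelon form.
R2 ← R2 − (1/2)·R1: [0, -1, 0, -2, 1, 1]
R3 ← R3 − (3/4)·R1: [0, 1/2, 0, 1, -1/2, -1/2]
R4 ← R4 + (1/4)·R1: [0, -3/2, 0, -3, 3/2, 3/2]
R3 ← R3 + (1/2)·R2: [0, 0, 0, 0, 0, 0]
R4 ← R4 − (3/2)·R2: [0, 0, 0, 0, 0, 0]
Echelon form has 2 nonzero rows, so rank(B) = 2.
Each nonzero row contributes one pivot column: 2 pivot columns.

2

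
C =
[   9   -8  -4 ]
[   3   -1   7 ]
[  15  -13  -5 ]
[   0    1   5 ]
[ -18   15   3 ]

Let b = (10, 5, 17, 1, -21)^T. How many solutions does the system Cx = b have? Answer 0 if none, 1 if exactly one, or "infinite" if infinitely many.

infinite

Row reduce the augmented matrix [C | b].
R2 ← R2 − (1/3)·R1: [0, 5/3, 25/3, 5/3]
R3 ← R3 − (5/3)·R1: [0, 1/3, 5/3, 1/3]
R5 ← R5 + (2)·R1: [0, -1, -5, -1]
R3 ← R3 − (1/5)·R2: [0, 0, 0, 0]
R4 ← R4 − (3/5)·R2: [0, 0, 0, 0]
R5 ← R5 + (3/5)·R2: [0, 0, 0, 0]
The echelon form has 2 nonzero rows, and every pivot lies in the first 3 columns, so rank(C) = rank([C|b]) = 2.
The system is consistent.
rank = 2 < 3 unknowns, so there are infinitely many solutions.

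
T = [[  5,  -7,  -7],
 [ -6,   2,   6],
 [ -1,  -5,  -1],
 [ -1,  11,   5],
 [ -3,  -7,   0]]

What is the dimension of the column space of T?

Row reduce to echelon form.
R2 ← R2 + (6/5)·R1: [0, -32/5, -12/5]
R3 ← R3 + (1/5)·R1: [0, -32/5, -12/5]
R4 ← R4 + (1/5)·R1: [0, 48/5, 18/5]
R5 ← R5 + (3/5)·R1: [0, -56/5, -21/5]
R3 ← R3 − R2: [0, 0, 0]
R4 ← R4 + (3/2)·R2: [0, 0, 0]
R5 ← R5 − (7/4)·R2: [0, 0, 0]
Echelon form has 2 nonzero rows, so rank(T) = 2.
The column space has dimension equal to the rank: 2.

2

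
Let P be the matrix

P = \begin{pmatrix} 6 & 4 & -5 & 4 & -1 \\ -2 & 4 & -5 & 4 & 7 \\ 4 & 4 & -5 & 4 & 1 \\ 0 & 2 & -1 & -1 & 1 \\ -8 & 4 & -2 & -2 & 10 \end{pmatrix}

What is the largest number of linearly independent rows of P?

Row reduce to echelon form.
R2 ← R2 + (1/3)·R1: [0, 16/3, -20/3, 16/3, 20/3]
R3 ← R3 − (2/3)·R1: [0, 4/3, -5/3, 4/3, 5/3]
R5 ← R5 + (4/3)·R1: [0, 28/3, -26/3, 10/3, 26/3]
R3 ← R3 − (1/4)·R2: [0, 0, 0, 0, 0]
R4 ← R4 − (3/8)·R2: [0, 0, 3/2, -3, -3/2]
R5 ← R5 − (7/4)·R2: [0, 0, 3, -6, -3]
Swap R3 ↔ R4
R5 ← R5 − (2)·R3: [0, 0, 0, 0, 0]
Echelon form has 3 nonzero rows, so rank(P) = 3.
The rank gives the maximum number of linearly independent rows: 3.

3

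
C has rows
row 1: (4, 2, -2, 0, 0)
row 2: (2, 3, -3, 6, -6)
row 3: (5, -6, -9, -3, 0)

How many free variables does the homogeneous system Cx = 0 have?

2

Row reduce to echelon form.
R2 ← R2 − (1/2)·R1: [0, 2, -2, 6, -6]
R3 ← R3 − (5/4)·R1: [0, -17/2, -13/2, -3, 0]
R3 ← R3 + (17/4)·R2: [0, 0, -15, 45/2, -51/2]
3 nonzero rows, so rank(C) = 3.
C has 5 columns; by rank–nullity, nullity = 5 − 3 = 2.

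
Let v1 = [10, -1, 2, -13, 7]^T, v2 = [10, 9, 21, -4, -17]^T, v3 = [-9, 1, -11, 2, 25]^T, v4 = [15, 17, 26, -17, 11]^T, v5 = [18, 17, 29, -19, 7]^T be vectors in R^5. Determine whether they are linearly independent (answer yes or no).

no

Form the matrix with these vectors as rows and row reduce.
R2 ← R2 − R1: [0, 10, 19, 9, -24]
R3 ← R3 + (9/10)·R1: [0, 1/10, -46/5, -97/10, 313/10]
R4 ← R4 − (3/2)·R1: [0, 37/2, 23, 5/2, 1/2]
R5 ← R5 − (9/5)·R1: [0, 94/5, 127/5, 22/5, -28/5]
R3 ← R3 − (1/100)·R2: [0, 0, -939/100, -979/100, 1577/50]
R4 ← R4 − (37/20)·R2: [0, 0, -243/20, -283/20, 449/10]
R5 ← R5 − (47/25)·R2: [0, 0, -258/25, -313/25, 988/25]
R4 ← R4 − (405/313)·R3: [0, 0, 0, -464/313, 1280/313]
R5 ← R5 − (344/313)·R3: [0, 0, 0, -551/313, 1520/313]
R5 ← R5 − (19/16)·R4: [0, 0, 0, 0, 0]
4 nonzero rows, so the 5 vectors span a space of dimension 4.
Since 4 < 5, the vectors are linearly dependent.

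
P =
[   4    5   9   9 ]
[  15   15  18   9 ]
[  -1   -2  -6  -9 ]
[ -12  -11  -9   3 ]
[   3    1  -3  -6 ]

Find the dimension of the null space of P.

1

Row reduce to echelon form.
R2 ← R2 − (15/4)·R1: [0, -15/4, -63/4, -99/4]
R3 ← R3 + (1/4)·R1: [0, -3/4, -15/4, -27/4]
R4 ← R4 + (3)·R1: [0, 4, 18, 30]
R5 ← R5 − (3/4)·R1: [0, -11/4, -39/4, -51/4]
R3 ← R3 − (1/5)·R2: [0, 0, -3/5, -9/5]
R4 ← R4 + (16/15)·R2: [0, 0, 6/5, 18/5]
R5 ← R5 − (11/15)·R2: [0, 0, 9/5, 27/5]
R4 ← R4 + (2)·R3: [0, 0, 0, 0]
R5 ← R5 + (3)·R3: [0, 0, 0, 0]
3 nonzero rows, so rank(P) = 3.
P has 4 columns; by rank–nullity, nullity = 4 − 3 = 1.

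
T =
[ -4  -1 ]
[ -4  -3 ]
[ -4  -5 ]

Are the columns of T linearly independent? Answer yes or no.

yes

Row reduce T to echelon form.
R2 ← R2 − R1: [0, -2]
R3 ← R3 − R1: [0, -4]
R3 ← R3 − (2)·R2: [0, 0]
2 pivots among 2 columns.
Every column is a pivot column, so the columns are linearly independent.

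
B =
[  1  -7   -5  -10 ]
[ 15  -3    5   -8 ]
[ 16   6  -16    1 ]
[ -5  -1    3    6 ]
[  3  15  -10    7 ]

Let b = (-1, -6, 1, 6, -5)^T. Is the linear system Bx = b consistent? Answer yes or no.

Row reduce the augmented matrix [B | b].
R2 ← R2 − (15)·R1: [0, 102, 80, 142, 9]
R3 ← R3 − (16)·R1: [0, 118, 64, 161, 17]
R4 ← R4 + (5)·R1: [0, -36, -22, -44, 1]
R5 ← R5 − (3)·R1: [0, 36, 5, 37, -2]
R3 ← R3 − (59/51)·R2: [0, 0, -1456/51, -167/51, 112/17]
R4 ← R4 + (6/17)·R2: [0, 0, 106/17, 104/17, 71/17]
R5 ← R5 − (6/17)·R2: [0, 0, -395/17, -223/17, -88/17]
R4 ← R4 + (159/728)·R3: [0, 0, 0, 3933/728, 73/13]
R5 ← R5 − (1185/1456)·R3: [0, 0, 0, -15219/1456, -137/13]
R5 ← R5 + (89/46)·R4: [0, 0, 0, 0, 15/46]
The echelon form has 5 nonzero rows; the last pivot sits in the augmented column, so rank(B) = 4 but rank([B|b]) = 5.
Since the ranks differ, the system is inconsistent.

no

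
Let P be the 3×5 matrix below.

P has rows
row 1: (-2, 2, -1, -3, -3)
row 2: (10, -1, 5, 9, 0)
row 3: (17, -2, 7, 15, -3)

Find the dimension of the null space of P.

2

Row reduce to echelon form.
R2 ← R2 + (5)·R1: [0, 9, 0, -6, -15]
R3 ← R3 + (17/2)·R1: [0, 15, -3/2, -21/2, -57/2]
R3 ← R3 − (5/3)·R2: [0, 0, -3/2, -1/2, -7/2]
3 nonzero rows, so rank(P) = 3.
P has 5 columns; by rank–nullity, nullity = 5 − 3 = 2.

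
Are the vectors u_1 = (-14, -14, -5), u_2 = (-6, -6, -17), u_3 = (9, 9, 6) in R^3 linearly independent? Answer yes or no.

Form the matrix with these vectors as rows and row reduce.
R2 ← R2 − (3/7)·R1: [0, 0, -104/7]
R3 ← R3 + (9/14)·R1: [0, 0, 39/14]
R3 ← R3 + (3/16)·R2: [0, 0, 0]
2 nonzero rows, so the 3 vectors span a space of dimension 2.
Since 2 < 3, the vectors are linearly dependent.

no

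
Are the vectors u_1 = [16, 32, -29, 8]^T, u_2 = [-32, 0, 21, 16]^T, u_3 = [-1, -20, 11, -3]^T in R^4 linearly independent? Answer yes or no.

Form the matrix with these vectors as rows and row reduce.
R2 ← R2 + (2)·R1: [0, 64, -37, 32]
R3 ← R3 + (1/16)·R1: [0, -18, 147/16, -5/2]
R3 ← R3 + (9/32)·R2: [0, 0, -39/32, 13/2]
3 nonzero rows, so the 3 vectors span a space of dimension 3.
Since 3 = 3, the vectors are linearly independent.

yes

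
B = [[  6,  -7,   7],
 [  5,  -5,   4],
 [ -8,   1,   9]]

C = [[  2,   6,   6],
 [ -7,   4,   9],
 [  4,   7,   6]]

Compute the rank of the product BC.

First compute BC:
[[ 89,  57,  15],
 [ 61,  38,   9],
 [ 13,  19,  15]]
Now row reduce the product.
R2 ← R2 − (61/89)·R1: [0, -95/89, -114/89]
R3 ← R3 − (13/89)·R1: [0, 950/89, 1140/89]
R3 ← R3 + (10)·R2: [0, 0, 0]
2 nonzero rows, so rank(BC) = 2.

2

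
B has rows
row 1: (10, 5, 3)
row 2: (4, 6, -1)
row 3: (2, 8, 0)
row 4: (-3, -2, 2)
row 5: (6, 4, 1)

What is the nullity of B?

0

Row reduce to echelon form.
R2 ← R2 − (2/5)·R1: [0, 4, -11/5]
R3 ← R3 − (1/5)·R1: [0, 7, -3/5]
R4 ← R4 + (3/10)·R1: [0, -1/2, 29/10]
R5 ← R5 − (3/5)·R1: [0, 1, -4/5]
R3 ← R3 − (7/4)·R2: [0, 0, 13/4]
R4 ← R4 + (1/8)·R2: [0, 0, 21/8]
R5 ← R5 − (1/4)·R2: [0, 0, -1/4]
R4 ← R4 − (21/26)·R3: [0, 0, 0]
R5 ← R5 + (1/13)·R3: [0, 0, 0]
3 nonzero rows, so rank(B) = 3.
B has 3 columns; by rank–nullity, nullity = 3 − 3 = 0.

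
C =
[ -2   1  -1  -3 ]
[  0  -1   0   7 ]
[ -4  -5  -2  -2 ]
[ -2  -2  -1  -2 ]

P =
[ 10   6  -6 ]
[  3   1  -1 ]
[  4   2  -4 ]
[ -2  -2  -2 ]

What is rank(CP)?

3

First compute CP:
[[-15,  -7,  21],
 [-17, -15, -13],
 [-59, -29,  41],
 [-26, -12,  22]]
Now row reduce the product.
R2 ← R2 − (17/15)·R1: [0, -106/15, -184/5]
R3 ← R3 − (59/15)·R1: [0, -22/15, -208/5]
R4 ← R4 − (26/15)·R1: [0, 2/15, -72/5]
R3 ← R3 − (11/53)·R2: [0, 0, -1800/53]
R4 ← R4 + (1/53)·R2: [0, 0, -800/53]
R4 ← R4 − (4/9)·R3: [0, 0, 0]
3 nonzero rows, so rank(CP) = 3.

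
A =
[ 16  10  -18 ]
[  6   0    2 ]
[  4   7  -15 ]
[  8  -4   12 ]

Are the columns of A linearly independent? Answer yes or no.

no

Row reduce A to echelon form.
R2 ← R2 − (3/8)·R1: [0, -15/4, 35/4]
R3 ← R3 − (1/4)·R1: [0, 9/2, -21/2]
R4 ← R4 − (1/2)·R1: [0, -9, 21]
R3 ← R3 + (6/5)·R2: [0, 0, 0]
R4 ← R4 − (12/5)·R2: [0, 0, 0]
2 pivots among 3 columns.
Only 2 < 3 pivot columns, so the columns are linearly dependent.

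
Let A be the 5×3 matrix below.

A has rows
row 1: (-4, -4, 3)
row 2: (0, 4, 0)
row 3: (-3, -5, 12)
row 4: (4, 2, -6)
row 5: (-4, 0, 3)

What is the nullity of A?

0

Row reduce to echelon form.
R3 ← R3 − (3/4)·R1: [0, -2, 39/4]
R4 ← R4 + R1: [0, -2, -3]
R5 ← R5 − R1: [0, 4, 0]
R3 ← R3 + (1/2)·R2: [0, 0, 39/4]
R4 ← R4 + (1/2)·R2: [0, 0, -3]
R5 ← R5 − R2: [0, 0, 0]
R4 ← R4 + (4/13)·R3: [0, 0, 0]
3 nonzero rows, so rank(A) = 3.
A has 3 columns; by rank–nullity, nullity = 3 − 3 = 0.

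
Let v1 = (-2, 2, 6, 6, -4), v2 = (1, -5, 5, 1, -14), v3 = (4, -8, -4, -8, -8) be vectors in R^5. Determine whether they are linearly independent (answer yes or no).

no

Form the matrix with these vectors as rows and row reduce.
R2 ← R2 + (1/2)·R1: [0, -4, 8, 4, -16]
R3 ← R3 + (2)·R1: [0, -4, 8, 4, -16]
R3 ← R3 − R2: [0, 0, 0, 0, 0]
2 nonzero rows, so the 3 vectors span a space of dimension 2.
Since 2 < 3, the vectors are linearly dependent.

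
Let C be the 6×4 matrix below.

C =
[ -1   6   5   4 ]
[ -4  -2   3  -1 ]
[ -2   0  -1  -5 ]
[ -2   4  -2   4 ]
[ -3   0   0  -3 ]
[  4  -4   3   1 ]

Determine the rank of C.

4

Row reduce to echelon form.
R2 ← R2 − (4)·R1: [0, -26, -17, -17]
R3 ← R3 − (2)·R1: [0, -12, -11, -13]
R4 ← R4 − (2)·R1: [0, -8, -12, -4]
R5 ← R5 − (3)·R1: [0, -18, -15, -15]
R6 ← R6 + (4)·R1: [0, 20, 23, 17]
R3 ← R3 − (6/13)·R2: [0, 0, -41/13, -67/13]
R4 ← R4 − (4/13)·R2: [0, 0, -88/13, 16/13]
R5 ← R5 − (9/13)·R2: [0, 0, -42/13, -42/13]
R6 ← R6 + (10/13)·R2: [0, 0, 129/13, 51/13]
R4 ← R4 − (88/41)·R3: [0, 0, 0, 504/41]
R5 ← R5 − (42/41)·R3: [0, 0, 0, 84/41]
R6 ← R6 + (129/41)·R3: [0, 0, 0, -504/41]
R5 ← R5 − (1/6)·R4: [0, 0, 0, 0]
R6 ← R6 + R4: [0, 0, 0, 0]
Echelon form has 4 nonzero rows, so rank(C) = 4.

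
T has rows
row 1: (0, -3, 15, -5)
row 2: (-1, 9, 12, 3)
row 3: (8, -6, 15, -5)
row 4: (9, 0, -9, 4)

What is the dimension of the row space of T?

Row reduce to echelon form.
Swap R1 ↔ R2
R3 ← R3 + (8)·R1: [0, 66, 111, 19]
R4 ← R4 + (9)·R1: [0, 81, 99, 31]
R3 ← R3 + (22)·R2: [0, 0, 441, -91]
R4 ← R4 + (27)·R2: [0, 0, 504, -104]
R4 ← R4 − (8/7)·R3: [0, 0, 0, 0]
Echelon form has 3 nonzero rows, so rank(T) = 3.
The row space has dimension equal to the rank: 3.

3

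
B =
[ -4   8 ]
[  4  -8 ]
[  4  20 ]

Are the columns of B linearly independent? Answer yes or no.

yes

Row reduce B to echelon form.
R2 ← R2 + R1: [0, 0]
R3 ← R3 + R1: [0, 28]
Swap R2 ↔ R3
2 pivots among 2 columns.
Every column is a pivot column, so the columns are linearly independent.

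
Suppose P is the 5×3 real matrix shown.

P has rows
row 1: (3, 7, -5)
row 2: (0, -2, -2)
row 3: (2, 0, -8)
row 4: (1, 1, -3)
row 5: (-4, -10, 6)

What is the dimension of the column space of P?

2

Row reduce to echelon form.
R3 ← R3 − (2/3)·R1: [0, -14/3, -14/3]
R4 ← R4 − (1/3)·R1: [0, -4/3, -4/3]
R5 ← R5 + (4/3)·R1: [0, -2/3, -2/3]
R3 ← R3 − (7/3)·R2: [0, 0, 0]
R4 ← R4 − (2/3)·R2: [0, 0, 0]
R5 ← R5 − (1/3)·R2: [0, 0, 0]
Echelon form has 2 nonzero rows, so rank(P) = 2.
The column space has dimension equal to the rank: 2.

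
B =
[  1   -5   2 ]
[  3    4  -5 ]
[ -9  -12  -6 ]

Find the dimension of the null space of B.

Row reduce to echelon form.
R2 ← R2 − (3)·R1: [0, 19, -11]
R3 ← R3 + (9)·R1: [0, -57, 12]
R3 ← R3 + (3)·R2: [0, 0, -21]
3 nonzero rows, so rank(B) = 3.
B has 3 columns; by rank–nullity, nullity = 3 − 3 = 0.

0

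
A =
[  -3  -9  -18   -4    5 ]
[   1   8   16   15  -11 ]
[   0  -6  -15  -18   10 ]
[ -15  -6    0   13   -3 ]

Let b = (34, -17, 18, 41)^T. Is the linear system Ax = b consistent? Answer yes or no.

yes

Row reduce the augmented matrix [A | b].
R2 ← R2 + (1/3)·R1: [0, 5, 10, 41/3, -28/3, -17/3]
R4 ← R4 − (5)·R1: [0, 39, 90, 33, -28, -129]
R3 ← R3 + (6/5)·R2: [0, 0, -3, -8/5, -6/5, 56/5]
R4 ← R4 − (39/5)·R2: [0, 0, 12, -368/5, 224/5, -424/5]
R4 ← R4 + (4)·R3: [0, 0, 0, -80, 40, -40]
The echelon form has 4 nonzero rows, and every pivot lies in the first 5 columns, so rank(A) = rank([A|b]) = 4.
The system is consistent.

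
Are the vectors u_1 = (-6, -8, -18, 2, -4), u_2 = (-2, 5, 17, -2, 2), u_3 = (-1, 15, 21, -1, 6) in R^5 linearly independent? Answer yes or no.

yes

Form the matrix with these vectors as rows and row reduce.
R2 ← R2 − (1/3)·R1: [0, 23/3, 23, -8/3, 10/3]
R3 ← R3 − (1/6)·R1: [0, 49/3, 24, -4/3, 20/3]
R3 ← R3 − (49/23)·R2: [0, 0, -25, 100/23, -10/23]
3 nonzero rows, so the 3 vectors span a space of dimension 3.
Since 3 = 3, the vectors are linearly independent.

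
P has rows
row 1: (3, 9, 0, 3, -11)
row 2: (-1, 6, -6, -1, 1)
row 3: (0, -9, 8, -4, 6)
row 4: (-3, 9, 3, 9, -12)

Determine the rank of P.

Row reduce to echelon form.
R2 ← R2 + (1/3)·R1: [0, 9, -6, 0, -8/3]
R4 ← R4 + R1: [0, 18, 3, 12, -23]
R3 ← R3 + R2: [0, 0, 2, -4, 10/3]
R4 ← R4 − (2)·R2: [0, 0, 15, 12, -53/3]
R4 ← R4 − (15/2)·R3: [0, 0, 0, 42, -128/3]
Echelon form has 4 nonzero rows, so rank(P) = 4.

4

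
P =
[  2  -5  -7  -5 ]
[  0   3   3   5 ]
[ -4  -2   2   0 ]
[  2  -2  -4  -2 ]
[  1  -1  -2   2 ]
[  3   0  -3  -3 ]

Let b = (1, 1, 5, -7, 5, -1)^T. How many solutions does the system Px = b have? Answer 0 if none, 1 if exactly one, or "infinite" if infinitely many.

0

Row reduce the augmented matrix [P | b].
R3 ← R3 + (2)·R1: [0, -12, -12, -10, 7]
R4 ← R4 − R1: [0, 3, 3, 3, -8]
R5 ← R5 − (1/2)·R1: [0, 3/2, 3/2, 9/2, 9/2]
R6 ← R6 − (3/2)·R1: [0, 15/2, 15/2, 9/2, -5/2]
R3 ← R3 + (4)·R2: [0, 0, 0, 10, 11]
R4 ← R4 − R2: [0, 0, 0, -2, -9]
R5 ← R5 − (1/2)·R2: [0, 0, 0, 2, 4]
R6 ← R6 − (5/2)·R2: [0, 0, 0, -8, -5]
R4 ← R4 + (1/5)·R3: [0, 0, 0, 0, -34/5]
R5 ← R5 − (1/5)·R3: [0, 0, 0, 0, 9/5]
R6 ← R6 + (4/5)·R3: [0, 0, 0, 0, 19/5]
R5 ← R5 + (9/34)·R4: [0, 0, 0, 0, 0]
R6 ← R6 + (19/34)·R4: [0, 0, 0, 0, 0]
The echelon form has 4 nonzero rows; the last pivot sits in the augmented column, so rank(P) = 3 but rank([P|b]) = 4.
Since the ranks differ, the system is inconsistent.
It has no solutions.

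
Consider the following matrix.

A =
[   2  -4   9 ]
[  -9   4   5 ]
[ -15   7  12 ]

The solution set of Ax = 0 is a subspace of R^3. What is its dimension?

Row reduce to echelon form.
R2 ← R2 + (9/2)·R1: [0, -14, 91/2]
R3 ← R3 + (15/2)·R1: [0, -23, 159/2]
R3 ← R3 − (23/14)·R2: [0, 0, 19/4]
3 nonzero rows, so rank(A) = 3.
A has 3 columns; by rank–nullity, nullity = 3 − 3 = 0.

0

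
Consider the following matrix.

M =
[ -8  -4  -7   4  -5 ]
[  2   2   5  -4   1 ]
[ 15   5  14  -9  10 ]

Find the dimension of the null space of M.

2

Row reduce to echelon form.
R2 ← R2 + (1/4)·R1: [0, 1, 13/4, -3, -1/4]
R3 ← R3 + (15/8)·R1: [0, -5/2, 7/8, -3/2, 5/8]
R3 ← R3 + (5/2)·R2: [0, 0, 9, -9, 0]
3 nonzero rows, so rank(M) = 3.
M has 5 columns; by rank–nullity, nullity = 5 − 3 = 2.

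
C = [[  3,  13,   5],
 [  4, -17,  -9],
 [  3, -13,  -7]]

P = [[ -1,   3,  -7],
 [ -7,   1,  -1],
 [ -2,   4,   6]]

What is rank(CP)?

3

First compute CP:
[[-104,  42,  -4],
 [133, -41, -65],
 [102, -32, -50]]
Now row reduce the product.
R2 ← R2 + (133/104)·R1: [0, 661/52, -1823/26]
R3 ← R3 + (51/52)·R1: [0, 239/26, -701/13]
R3 ← R3 − (478/661)·R2: [0, 0, -2128/661]
3 nonzero rows, so rank(CP) = 3.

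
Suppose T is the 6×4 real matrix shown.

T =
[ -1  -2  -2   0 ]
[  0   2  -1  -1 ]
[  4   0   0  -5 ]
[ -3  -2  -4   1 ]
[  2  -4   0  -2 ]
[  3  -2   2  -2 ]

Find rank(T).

3

Row reduce to echelon form.
R3 ← R3 + (4)·R1: [0, -8, -8, -5]
R4 ← R4 − (3)·R1: [0, 4, 2, 1]
R5 ← R5 + (2)·R1: [0, -8, -4, -2]
R6 ← R6 + (3)·R1: [0, -8, -4, -2]
R3 ← R3 + (4)·R2: [0, 0, -12, -9]
R4 ← R4 − (2)·R2: [0, 0, 4, 3]
R5 ← R5 + (4)·R2: [0, 0, -8, -6]
R6 ← R6 + (4)·R2: [0, 0, -8, -6]
R4 ← R4 + (1/3)·R3: [0, 0, 0, 0]
R5 ← R5 − (2/3)·R3: [0, 0, 0, 0]
R6 ← R6 − (2/3)·R3: [0, 0, 0, 0]
Echelon form has 3 nonzero rows, so rank(T) = 3.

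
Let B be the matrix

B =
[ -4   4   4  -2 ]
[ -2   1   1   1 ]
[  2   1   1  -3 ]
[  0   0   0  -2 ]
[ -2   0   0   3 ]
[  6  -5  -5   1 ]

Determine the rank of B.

Row reduce to echelon form.
R2 ← R2 − (1/2)·R1: [0, -1, -1, 2]
R3 ← R3 + (1/2)·R1: [0, 3, 3, -4]
R5 ← R5 − (1/2)·R1: [0, -2, -2, 4]
R6 ← R6 + (3/2)·R1: [0, 1, 1, -2]
R3 ← R3 + (3)·R2: [0, 0, 0, 2]
R5 ← R5 − (2)·R2: [0, 0, 0, 0]
R6 ← R6 + R2: [0, 0, 0, 0]
R4 ← R4 + R3: [0, 0, 0, 0]
Echelon form has 3 nonzero rows, so rank(B) = 3.

3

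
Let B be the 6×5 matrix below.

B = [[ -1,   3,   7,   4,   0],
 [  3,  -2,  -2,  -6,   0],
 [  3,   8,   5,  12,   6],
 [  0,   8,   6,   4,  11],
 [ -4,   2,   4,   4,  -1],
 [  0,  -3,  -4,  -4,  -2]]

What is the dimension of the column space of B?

Row reduce to echelon form.
R2 ← R2 + (3)·R1: [0, 7, 19, 6, 0]
R3 ← R3 + (3)·R1: [0, 17, 26, 24, 6]
R5 ← R5 − (4)·R1: [0, -10, -24, -12, -1]
R3 ← R3 − (17/7)·R2: [0, 0, -141/7, 66/7, 6]
R4 ← R4 − (8/7)·R2: [0, 0, -110/7, -20/7, 11]
R5 ← R5 + (10/7)·R2: [0, 0, 22/7, -24/7, -1]
R6 ← R6 + (3/7)·R2: [0, 0, 29/7, -10/7, -2]
R4 ← R4 − (110/141)·R3: [0, 0, 0, -480/47, 297/47]
R5 ← R5 + (22/141)·R3: [0, 0, 0, -92/47, -3/47]
R6 ← R6 + (29/141)·R3: [0, 0, 0, 24/47, -36/47]
R5 ← R5 − (23/120)·R4: [0, 0, 0, 0, -51/40]
R6 ← R6 + (1/20)·R4: [0, 0, 0, 0, -9/20]
R6 ← R6 − (6/17)·R5: [0, 0, 0, 0, 0]
Echelon form has 5 nonzero rows, so rank(B) = 5.
The column space has dimension equal to the rank: 5.

5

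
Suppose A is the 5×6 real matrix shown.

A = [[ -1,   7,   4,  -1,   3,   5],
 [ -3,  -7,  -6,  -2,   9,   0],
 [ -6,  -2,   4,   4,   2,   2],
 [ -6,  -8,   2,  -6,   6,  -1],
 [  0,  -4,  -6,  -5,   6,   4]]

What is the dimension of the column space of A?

5

Row reduce to echelon form.
R2 ← R2 − (3)·R1: [0, -28, -18, 1, 0, -15]
R3 ← R3 − (6)·R1: [0, -44, -20, 10, -16, -28]
R4 ← R4 − (6)·R1: [0, -50, -22, 0, -12, -31]
R3 ← R3 − (11/7)·R2: [0, 0, 58/7, 59/7, -16, -31/7]
R4 ← R4 − (25/14)·R2: [0, 0, 71/7, -25/14, -12, -59/14]
R5 ← R5 − (1/7)·R2: [0, 0, -24/7, -36/7, 6, 43/7]
R4 ← R4 − (71/58)·R3: [0, 0, 0, -351/29, 220/29, 35/29]
R5 ← R5 + (12/29)·R3: [0, 0, 0, -48/29, -18/29, 125/29]
R5 ← R5 − (16/117)·R4: [0, 0, 0, 0, -194/117, 485/117]
Echelon form has 5 nonzero rows, so rank(A) = 5.
The column space has dimension equal to the rank: 5.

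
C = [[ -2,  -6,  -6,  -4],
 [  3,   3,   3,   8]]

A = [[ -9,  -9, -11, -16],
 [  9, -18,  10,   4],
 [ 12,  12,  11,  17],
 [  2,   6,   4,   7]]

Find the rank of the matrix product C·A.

2

First compute CA:
[[-116,  30, -120, -122],
 [ 52,   3,  62,  71]]
Now row reduce the product.
R2 ← R2 + (13/29)·R1: [0, 477/29, 238/29, 473/29]
2 nonzero rows, so rank(CA) = 2.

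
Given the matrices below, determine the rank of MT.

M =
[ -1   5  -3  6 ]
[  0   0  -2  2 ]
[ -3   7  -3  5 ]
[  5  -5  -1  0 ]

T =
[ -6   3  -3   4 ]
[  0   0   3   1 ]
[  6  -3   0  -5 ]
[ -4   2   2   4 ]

First compute MT:
[[-36,  18,  30,  40],
 [-20,  10,   4,  18],
 [-20,  10,  40,  30],
 [-36,  18, -30,  20]]
Now row reduce the product.
R2 ← R2 − (5/9)·R1: [0, 0, -38/3, -38/9]
R3 ← R3 − (5/9)·R1: [0, 0, 70/3, 70/9]
R4 ← R4 − R1: [0, 0, -60, -20]
R3 ← R3 + (35/19)·R2: [0, 0, 0, 0]
R4 ← R4 − (90/19)·R2: [0, 0, 0, 0]
2 nonzero rows, so rank(MT) = 2.

2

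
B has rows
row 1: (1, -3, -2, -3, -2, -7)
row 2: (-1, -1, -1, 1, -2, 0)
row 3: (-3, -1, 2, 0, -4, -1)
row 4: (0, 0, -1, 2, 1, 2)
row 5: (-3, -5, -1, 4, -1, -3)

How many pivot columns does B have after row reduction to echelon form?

Row reduce to echelon form.
R2 ← R2 + R1: [0, -4, -3, -2, -4, -7]
R3 ← R3 + (3)·R1: [0, -10, -4, -9, -10, -22]
R5 ← R5 + (3)·R1: [0, -14, -7, -5, -7, -24]
R3 ← R3 − (5/2)·R2: [0, 0, 7/2, -4, 0, -9/2]
R5 ← R5 − (7/2)·R2: [0, 0, 7/2, 2, 7, 1/2]
R4 ← R4 + (2/7)·R3: [0, 0, 0, 6/7, 1, 5/7]
R5 ← R5 − R3: [0, 0, 0, 6, 7, 5]
R5 ← R5 − (7)·R4: [0, 0, 0, 0, 0, 0]
Echelon form has 4 nonzero rows, so rank(B) = 4.
Each nonzero row contributes one pivot column: 4 pivot columns.

4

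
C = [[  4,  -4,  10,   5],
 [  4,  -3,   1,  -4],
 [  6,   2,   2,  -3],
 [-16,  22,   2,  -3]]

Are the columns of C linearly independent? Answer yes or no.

yes

Row reduce C to echelon form.
R2 ← R2 − R1: [0, 1, -9, -9]
R3 ← R3 − (3/2)·R1: [0, 8, -13, -21/2]
R4 ← R4 + (4)·R1: [0, 6, 42, 17]
R3 ← R3 − (8)·R2: [0, 0, 59, 123/2]
R4 ← R4 − (6)·R2: [0, 0, 96, 71]
R4 ← R4 − (96/59)·R3: [0, 0, 0, -1715/59]
4 pivots among 4 columns.
Every column is a pivot column, so the columns are linearly independent.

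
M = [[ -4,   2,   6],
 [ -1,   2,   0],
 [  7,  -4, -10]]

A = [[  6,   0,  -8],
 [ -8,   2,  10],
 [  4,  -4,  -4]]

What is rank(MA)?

First compute MA:
[[-16, -20,  28],
 [-22,   4,  28],
 [ 34,  32, -56]]
Now row reduce the product.
R2 ← R2 − (11/8)·R1: [0, 63/2, -21/2]
R3 ← R3 + (17/8)·R1: [0, -21/2, 7/2]
R3 ← R3 + (1/3)·R2: [0, 0, 0]
2 nonzero rows, so rank(MA) = 2.

2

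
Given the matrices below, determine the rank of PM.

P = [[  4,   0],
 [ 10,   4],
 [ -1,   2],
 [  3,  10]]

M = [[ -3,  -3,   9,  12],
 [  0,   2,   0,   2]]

2

First compute PM:
[[-12, -12,  36,  48],
 [-30, -22,  90, 128],
 [  3,   7,  -9,  -8],
 [ -9,  11,  27,  56]]
Now row reduce the product.
R2 ← R2 − (5/2)·R1: [0, 8, 0, 8]
R3 ← R3 + (1/4)·R1: [0, 4, 0, 4]
R4 ← R4 − (3/4)·R1: [0, 20, 0, 20]
R3 ← R3 − (1/2)·R2: [0, 0, 0, 0]
R4 ← R4 − (5/2)·R2: [0, 0, 0, 0]
2 nonzero rows, so rank(PM) = 2.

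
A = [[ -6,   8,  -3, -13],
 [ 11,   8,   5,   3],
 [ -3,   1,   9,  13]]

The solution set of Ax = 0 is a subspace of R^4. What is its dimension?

Row reduce to echelon form.
R2 ← R2 + (11/6)·R1: [0, 68/3, -1/2, -125/6]
R3 ← R3 − (1/2)·R1: [0, -3, 21/2, 39/2]
R3 ← R3 + (9/68)·R2: [0, 0, 1419/136, 2277/136]
3 nonzero rows, so rank(A) = 3.
A has 4 columns; by rank–nullity, nullity = 4 − 3 = 1.

1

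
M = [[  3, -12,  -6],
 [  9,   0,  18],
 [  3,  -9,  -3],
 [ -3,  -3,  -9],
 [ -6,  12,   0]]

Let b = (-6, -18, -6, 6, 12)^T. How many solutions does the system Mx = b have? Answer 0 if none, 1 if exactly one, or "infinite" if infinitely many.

infinite

Row reduce the augmented matrix [M | b].
R2 ← R2 − (3)·R1: [0, 36, 36, 0]
R3 ← R3 − R1: [0, 3, 3, 0]
R4 ← R4 + R1: [0, -15, -15, 0]
R5 ← R5 + (2)·R1: [0, -12, -12, 0]
R3 ← R3 − (1/12)·R2: [0, 0, 0, 0]
R4 ← R4 + (5/12)·R2: [0, 0, 0, 0]
R5 ← R5 + (1/3)·R2: [0, 0, 0, 0]
The echelon form has 2 nonzero rows, and every pivot lies in the first 3 columns, so rank(M) = rank([M|b]) = 2.
The system is consistent.
rank = 2 < 3 unknowns, so there are infinitely many solutions.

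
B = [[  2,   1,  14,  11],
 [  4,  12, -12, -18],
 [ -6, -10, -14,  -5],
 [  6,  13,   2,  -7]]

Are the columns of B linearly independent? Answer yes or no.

no

Row reduce B to echelon form.
R2 ← R2 − (2)·R1: [0, 10, -40, -40]
R3 ← R3 + (3)·R1: [0, -7, 28, 28]
R4 ← R4 − (3)·R1: [0, 10, -40, -40]
R3 ← R3 + (7/10)·R2: [0, 0, 0, 0]
R4 ← R4 − R2: [0, 0, 0, 0]
2 pivots among 4 columns.
Only 2 < 4 pivot columns, so the columns are linearly dependent.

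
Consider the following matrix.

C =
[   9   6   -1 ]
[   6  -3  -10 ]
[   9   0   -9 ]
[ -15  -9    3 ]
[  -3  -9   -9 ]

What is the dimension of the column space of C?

Row reduce to echelon form.
R2 ← R2 − (2/3)·R1: [0, -7, -28/3]
R3 ← R3 − R1: [0, -6, -8]
R4 ← R4 + (5/3)·R1: [0, 1, 4/3]
R5 ← R5 + (1/3)·R1: [0, -7, -28/3]
R3 ← R3 − (6/7)·R2: [0, 0, 0]
R4 ← R4 + (1/7)·R2: [0, 0, 0]
R5 ← R5 − R2: [0, 0, 0]
Echelon form has 2 nonzero rows, so rank(C) = 2.
The column space has dimension equal to the rank: 2.

2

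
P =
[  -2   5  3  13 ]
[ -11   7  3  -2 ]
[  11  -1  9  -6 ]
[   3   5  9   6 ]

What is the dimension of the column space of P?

3

Row reduce to echelon form.
R2 ← R2 − (11/2)·R1: [0, -41/2, -27/2, -147/2]
R3 ← R3 + (11/2)·R1: [0, 53/2, 51/2, 131/2]
R4 ← R4 + (3/2)·R1: [0, 25/2, 27/2, 51/2]
R3 ← R3 + (53/41)·R2: [0, 0, 330/41, -1210/41]
R4 ← R4 + (25/41)·R2: [0, 0, 216/41, -792/41]
R4 ← R4 − (36/55)·R3: [0, 0, 0, 0]
Echelon form has 3 nonzero rows, so rank(P) = 3.
The column space has dimension equal to the rank: 3.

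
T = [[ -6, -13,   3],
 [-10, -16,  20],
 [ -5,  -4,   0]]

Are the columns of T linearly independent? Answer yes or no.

Row reduce T to echelon form.
R2 ← R2 − (5/3)·R1: [0, 17/3, 15]
R3 ← R3 − (5/6)·R1: [0, 41/6, -5/2]
R3 ← R3 − (41/34)·R2: [0, 0, -350/17]
3 pivots among 3 columns.
Every column is a pivot column, so the columns are linearly independent.

yes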